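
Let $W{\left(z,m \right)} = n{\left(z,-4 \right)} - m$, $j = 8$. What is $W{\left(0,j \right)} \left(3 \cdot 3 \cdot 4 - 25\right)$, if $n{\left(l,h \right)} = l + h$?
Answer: $-132$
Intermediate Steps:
$n{\left(l,h \right)} = h + l$
$W{\left(z,m \right)} = -4 + z - m$ ($W{\left(z,m \right)} = \left(-4 + z\right) - m = -4 + z - m$)
$W{\left(0,j \right)} \left(3 \cdot 3 \cdot 4 - 25\right) = \left(-4 + 0 - 8\right) \left(3 \cdot 3 \cdot 4 - 25\right) = \left(-4 + 0 - 8\right) \left(9 \cdot 4 - 25\right) = - 12 \left(36 - 25\right) = \left(-12\right) 11 = -132$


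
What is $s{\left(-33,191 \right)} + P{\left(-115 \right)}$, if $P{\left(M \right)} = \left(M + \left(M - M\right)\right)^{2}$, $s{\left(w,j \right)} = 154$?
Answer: $13379$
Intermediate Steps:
$P{\left(M \right)} = M^{2}$ ($P{\left(M \right)} = \left(M + 0\right)^{2} = M^{2}$)
$s{\left(-33,191 \right)} + P{\left(-115 \right)} = 154 + \left(-115\right)^{2} = 154 + 13225 = 13379$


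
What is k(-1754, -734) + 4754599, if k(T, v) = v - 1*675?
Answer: 4753190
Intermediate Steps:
k(T, v) = -675 + v (k(T, v) = v - 675 = -675 + v)
k(-1754, -734) + 4754599 = (-675 - 734) + 4754599 = -1409 + 4754599 = 4753190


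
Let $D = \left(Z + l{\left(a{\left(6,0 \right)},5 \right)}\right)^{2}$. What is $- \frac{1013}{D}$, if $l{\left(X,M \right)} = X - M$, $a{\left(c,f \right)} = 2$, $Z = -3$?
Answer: $- \frac{1013}{36} \approx -28.139$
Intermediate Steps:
$D = 36$ ($D = \left(-3 + \left(2 - 5\right)\right)^{2} = \left(-3 - 3\right)^{2} = \left(-6\right)^{2} = 36$)
$- \frac{1013}{D} = - \frac{1013}{36}$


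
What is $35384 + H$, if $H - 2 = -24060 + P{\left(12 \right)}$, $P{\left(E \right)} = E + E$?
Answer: $11350$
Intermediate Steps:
$P{\left(E \right)} = 2 E$
$H = -24034$ ($H = 2 + \left(-24060 + 2 \cdot 12\right) = 2 + \left(-24060 + 24\right) = 2 - 24036 = -24034$)
$35384 + H = 35384 - 24034 = 11350$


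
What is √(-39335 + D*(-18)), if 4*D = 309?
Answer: I*√162902/2 ≈ 201.81*I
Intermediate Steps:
D = 309/4 (D = (¼)*309 = 309/4 ≈ 77.250)
√(-39335 + D*(-18)) = √(-39335 + (309/4)*(-18)) = √(-39335 - 2781/2) = √(-81451/2) = I*√162902/2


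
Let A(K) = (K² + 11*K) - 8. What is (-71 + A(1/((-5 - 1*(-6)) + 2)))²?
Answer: 458329/81 ≈ 5658.4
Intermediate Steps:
A(K) = -8 + K² + 11*K
(-71 + A(1/((-5 - 1*(-6)) + 2)))² = (-71 + (-8 + (1/((-5 - 1*(-6)) + 2))² + 11/((-5 - 1*(-6)) + 2)))² = (-71 + (-8 + (1/((-5 + 6) + 2))² + 11/((-5 + 6) + 2)))² = (-71 + (-8 + (1/(1 + 2))² + 11/(1 + 2)))² = (-71 + (-8 + (1/3)² + 11/3))² = (-71 + (-8 + (⅓)² + 11*(⅓)))² = (-71 + (-8 + ⅑ + 11/3))² = (-71 - 38/9)² = (-677/9)² = 458329/81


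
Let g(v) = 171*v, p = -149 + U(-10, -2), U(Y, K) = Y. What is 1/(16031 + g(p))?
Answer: -1/11158 ≈ -8.9622e-5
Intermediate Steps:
p = -159 (p = -149 - 10 = -159)
1/(16031 + g(p)) = 1/(16031 + 171*(-159)) = 1/(16031 - 27189) = 1/(-11158) = -1/11158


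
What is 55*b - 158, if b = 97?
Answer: 5177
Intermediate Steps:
55*b - 158 = 55*97 - 158 = 5335 - 158 = 5177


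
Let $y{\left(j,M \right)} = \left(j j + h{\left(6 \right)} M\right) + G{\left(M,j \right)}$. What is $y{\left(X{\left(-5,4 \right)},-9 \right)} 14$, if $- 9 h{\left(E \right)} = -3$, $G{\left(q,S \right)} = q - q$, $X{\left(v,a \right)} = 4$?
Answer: $182$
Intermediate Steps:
$G{\left(q,S \right)} = 0$
$h{\left(E \right)} = \frac{1}{3}$ ($h{\left(E \right)} = \left(- \frac{1}{9}\right) \left(-3\right) = \frac{1}{3}$)
$y{\left(j,M \right)} = j^{2} + \frac{M}{3}$ ($y{\left(j,M \right)} = \left(j j + \frac{M}{3}\right) + 0 = \left(j^{2} + \frac{M}{3}\right) + 0 = j^{2} + \frac{M}{3}$)
$y{\left(X{\left(-5,4 \right)},-9 \right)} 14 = \left(4^{2} + \frac{1}{3} \left(-9\right)\right) 14 = \left(16 - 3\right) 14 = 13 \cdot 14 = 182$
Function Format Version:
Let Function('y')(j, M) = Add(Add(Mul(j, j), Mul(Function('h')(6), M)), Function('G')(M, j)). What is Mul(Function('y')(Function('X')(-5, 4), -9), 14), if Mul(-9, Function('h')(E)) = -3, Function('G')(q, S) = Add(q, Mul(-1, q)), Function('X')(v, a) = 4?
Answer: 182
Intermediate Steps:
Function('G')(q, S) = 0
Function('h')(E) = Rational(1, 3) (Function('h')(E) = Mul(Rational(-1, 9), -3) = Rational(1, 3))
Function('y')(j, M) = Add(Pow(j, 2), Mul(Rational(1, 3), M)) (Function('y')(j, M) = Add(Add(Mul(j, j), Mul(Rational(1, 3), M)), 0) = Add(Add(Pow(j, 2), Mul(Rational(1, 3), M)), 0) = Add(Pow(j, 2), Mul(Rational(1, 3), M)))
Mul(Function('y')(Function('X')(-5, 4), -9), 14) = Mul(Add(Pow(4, 2), Mul(Rational(1, 3), -9)), 14) = Mul(Add(16, -3), 14) = Mul(13, 14) = 182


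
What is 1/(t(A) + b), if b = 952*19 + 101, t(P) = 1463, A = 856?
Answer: 1/19652 ≈ 5.0885e-5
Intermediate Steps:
b = 18189 (b = 18088 + 101 = 18189)
1/(t(A) + b) = 1/(1463 + 18189) = 1/19652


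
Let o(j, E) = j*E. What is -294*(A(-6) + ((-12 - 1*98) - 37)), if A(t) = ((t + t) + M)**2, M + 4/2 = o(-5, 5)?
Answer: -403956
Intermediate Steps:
o(j, E) = E*j
M = -27 (M = -2 + 5*(-5) = -2 - 25 = -27)
A(t) = (-27 + 2*t)**2 (A(t) = ((t + t) - 27)**2 = (2*t - 27)**2 = (-27 + 2*t)**2)
-294*(A(-6) + ((-12 - 1*98) - 37)) = -294*((-27 + 2*(-6))**2 + ((-12 - 1*98) - 37)) = -294*((-27 - 12)**2 + ((-12 - 98) - 37)) = -294*((-39)**2 + (-110 - 37)) = -294*(1521 - 147) = -294*1374 = -403956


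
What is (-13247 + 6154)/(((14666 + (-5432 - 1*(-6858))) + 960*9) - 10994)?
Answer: -7093/13738 ≈ -0.51630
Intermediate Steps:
(-13247 + 6154)/(((14666 + (-5432 - 1*(-6858))) + 960*9) - 10994) = -7093/(((14666 + (-5432 + 6858)) + 8640) - 10994) = -7093/(((14666 + 1426) + 8640) - 10994) = -7093/((16092 + 8640) - 10994) = -7093/(24732 - 10994) = -7093/13738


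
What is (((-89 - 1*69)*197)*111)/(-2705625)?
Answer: 31126/24375 ≈ 1.2770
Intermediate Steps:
(((-89 - 1*69)*197)*111)/(-2705625) = (((-89 - 69)*197)*111)*(-1/2705625) = (-158*197*111)*(-1/2705625) = -31126*111*(-1/2705625) = -3454986*(-1/2705625) = 31126/24375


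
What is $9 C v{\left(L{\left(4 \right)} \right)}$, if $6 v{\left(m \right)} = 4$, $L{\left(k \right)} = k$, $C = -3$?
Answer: $-18$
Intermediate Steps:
$v{\left(m \right)} = \frac{2}{3}$ ($v{\left(m \right)} = \frac{1}{6} \cdot 4 = \frac{2}{3}$)
$9 C v{\left(L{\left(4 \right)} \right)} = 9 \left(-3\right) \frac{2}{3} = \left(-27\right) \frac{2}{3} = -18$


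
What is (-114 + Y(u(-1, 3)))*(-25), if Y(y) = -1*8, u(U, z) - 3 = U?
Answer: 3050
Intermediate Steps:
u(U, z) = 3 + U
Y(y) = -8
(-114 + Y(u(-1, 3)))*(-25) = (-114 - 8)*(-25) = -122*(-25) = 3050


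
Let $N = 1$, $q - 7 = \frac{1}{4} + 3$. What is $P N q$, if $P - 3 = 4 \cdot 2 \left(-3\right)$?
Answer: $- \frac{861}{4} \approx -215.25$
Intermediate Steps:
$q = \frac{41}{4}$ ($q = 7 + \left(\frac{1}{4} + 3\right) = 7 + \frac{13}{4} = \frac{41}{4} \approx 10.25$)
$P = -21$ ($P = 3 + 4 \cdot 2 \left(-3\right) = 3 + 8 \left(-3\right) = 3 - 24 = -21$)
$P N q = \left(-21\right) 1 \cdot \frac{41}{4} = \left(-21\right) \frac{41}{4} = - \frac{861}{4}$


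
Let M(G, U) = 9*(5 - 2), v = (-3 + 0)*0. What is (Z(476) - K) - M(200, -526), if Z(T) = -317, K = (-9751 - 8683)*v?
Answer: -344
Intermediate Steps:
v = 0 (v = -3*0 = 0)
M(G, U) = 27 (M(G, U) = 9*3 = 27)
K = 0 (K = (-9751 - 8683)*0 = -18434*0 = 0)
(Z(476) - K) - M(200, -526) = (-317 - 1*0) - 1*27 = (-317 + 0) - 27 = -317 - 27 = -344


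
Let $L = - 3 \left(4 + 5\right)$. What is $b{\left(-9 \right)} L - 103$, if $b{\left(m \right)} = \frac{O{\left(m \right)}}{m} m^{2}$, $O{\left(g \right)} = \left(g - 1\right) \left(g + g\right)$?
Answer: $43637$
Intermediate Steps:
$O{\left(g \right)} = 2 g \left(-1 + g\right)$ ($O{\left(g \right)} = \left(-1 + g\right) 2 g = 2 g \left(-1 + g\right)$)
$L = -27$ ($L = \left(-3\right) 9 = -27$)
$b{\left(m \right)} = m^{2} \left(-2 + 2 m\right)$ ($b{\left(m \right)} = \frac{2 m \left(-1 + m\right)}{m} m^{2} = \left(-2 + 2 m\right) m^{2} = m^{2} \left(-2 + 2 m\right)$)
$b{\left(-9 \right)} L - 103 = 2 \left(-9\right)^{2} \left(-1 - 9\right) \left(-27\right) - 103 = 2 \cdot 81 \left(-10\right) \left(-27\right) - 103 = \left(-1620\right) \left(-27\right) - 103 = 43740 - 103 = 43637$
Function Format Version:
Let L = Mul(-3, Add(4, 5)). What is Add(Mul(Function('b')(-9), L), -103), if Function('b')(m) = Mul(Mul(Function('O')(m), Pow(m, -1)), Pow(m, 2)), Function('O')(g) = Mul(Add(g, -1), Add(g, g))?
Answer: 43637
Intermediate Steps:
Function('O')(g) = Mul(2, g, Add(-1, g)) (Function('O')(g) = Mul(Add(-1, g), Mul(2, g)) = Mul(2, g, Add(-1, g)))
L = -27 (L = Mul(-3, 9) = -27)
Function('b')(m) = Mul(Pow(m, 2), Add(-2, Mul(2, m))) (Function('b')(m) = Mul(Mul(Mul(2, m, Add(-1, m)), Pow(m, -1)), Pow(m, 2)) = Mul(Add(-2, Mul(2, m)), Pow(m, 2)) = Mul(Pow(m, 2), Add(-2, Mul(2, m))))
Add(Mul(Function('b')(-9), L), -103) = Add(Mul(Mul(2, Pow(-9, 2), Add(-1, -9)), -27), -103) = Add(Mul(Mul(2, 81, -10), -27), -103) = Add(Mul(-1620, -27), -103) = Add(43740, -103) = 43637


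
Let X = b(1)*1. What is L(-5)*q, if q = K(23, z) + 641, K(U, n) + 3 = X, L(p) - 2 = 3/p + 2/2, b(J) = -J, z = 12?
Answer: 7644/5 ≈ 1528.8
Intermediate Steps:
L(p) = 3 + 3/p (L(p) = 2 + (3/p + 2/2) = 2 + (3/p + 2*(½)) = 2 + (3/p + 1) = 2 + (1 + 3/p) = 3 + 3/p)
X = -1 (X = -1*1*1 = -1*1 = -1)
K(U, n) = -4 (K(U, n) = -3 - 1 = -4)
q = 637 (q = -4 + 641 = 637)
L(-5)*q = (3 + 3/(-5))*637 = (3 + 3*(-⅕))*637 = (3 - ⅗)*637 = (12/5)*637 = 7644/5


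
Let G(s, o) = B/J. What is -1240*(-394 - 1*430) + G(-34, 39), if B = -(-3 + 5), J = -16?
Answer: 8174081/8 ≈ 1.0218e+6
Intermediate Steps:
B = -2 (B = -1*2 = -2)
G(s, o) = ⅛ (G(s, o) = -2/(-16) = -2*(-1/16) = ⅛)
-1240*(-394 - 1*430) + G(-34, 39) = -1240*(-394 - 1*430) + ⅛ = -1240*(-394 - 430) + ⅛ = -1240*(-824) + ⅛ = 1021760 + ⅛ = 8174081/8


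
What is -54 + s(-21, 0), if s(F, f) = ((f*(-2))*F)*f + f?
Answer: -54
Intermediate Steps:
s(F, f) = f - 2*F*f**2 (s(F, f) = ((-2*f)*F)*f + f = (-2*F*f)*f + f = -2*F*f**2 + f = f - 2*F*f**2)
-54 + s(-21, 0) = -54 + 0*(1 - 2*(-21)*0) = -54 + 0*(1 + 0) = -54 + 0*1 = -54 + 0 = -54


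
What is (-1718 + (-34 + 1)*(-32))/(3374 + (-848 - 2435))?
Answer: -662/91 ≈ -7.2747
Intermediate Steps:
(-1718 + (-34 + 1)*(-32))/(3374 + (-848 - 2435)) = (-1718 - 33*(-32))/(3374 - 3283) = (-1718 + 1056)/91 = -662*1/91 = -662/91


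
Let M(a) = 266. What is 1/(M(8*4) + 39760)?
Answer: 1/40026 ≈ 2.4984e-5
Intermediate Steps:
1/(M(8*4) + 39760) = 1/(266 + 39760) = 1/40026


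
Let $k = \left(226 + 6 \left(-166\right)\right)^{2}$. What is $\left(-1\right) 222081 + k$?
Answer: $370819$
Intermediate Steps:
$k = 592900$ ($k = \left(226 - 996\right)^{2} = \left(-770\right)^{2} = 592900$)
$\left(-1\right) 222081 + k = \left(-1\right) 222081 + 592900 = -222081 + 592900 = 370819$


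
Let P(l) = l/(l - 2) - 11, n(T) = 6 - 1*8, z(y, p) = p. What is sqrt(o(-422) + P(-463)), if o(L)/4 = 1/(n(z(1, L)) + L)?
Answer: 7*I*sqrt(496498170)/49290 ≈ 3.1644*I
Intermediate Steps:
n(T) = -2 (n(T) = 6 - 8 = -2)
o(L) = 4/(-2 + L)
P(l) = -11 + l/(-2 + l) (P(l) = l/(-2 + l) - 11 = -11 + l/(-2 + l))
sqrt(o(-422) + P(-463)) = sqrt(4/(-2 - 422) + 2*(11 - 5*(-463))/(-2 - 463)) = sqrt(4/(-424) + 2*(11 + 2315)/(-465)) = sqrt(4*(-1/424) + 2*(-1/465)*2326) = sqrt(-1/106 - 4652/465) = sqrt(-493577/49290) = 7*I*sqrt(496498170)/49290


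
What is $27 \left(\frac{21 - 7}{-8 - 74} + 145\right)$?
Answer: $\frac{160326}{41} \approx 3910.4$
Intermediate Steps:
$27 \left(\frac{21 - 7}{-8 - 74} + 145\right) = 27 \left(\frac{14}{-82} + 145\right) = 27 \left(14 \left(- \frac{1}{82}\right) + 145\right) = 27 \left(- \frac{7}{41} + 145\right) = 27 \cdot \frac{5938}{41} = \frac{160326}{41}$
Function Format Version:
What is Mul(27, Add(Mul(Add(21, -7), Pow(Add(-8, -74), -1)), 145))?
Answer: Rational(160326, 41) ≈ 3910.4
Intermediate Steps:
Mul(27, Add(Mul(Add(21, -7), Pow(Add(-8, -74), -1)), 145)) = Mul(27, Add(Mul(14, Pow(-82, -1)), 145)) = Mul(27, Add(Mul(14, Rational(-1, 82)), 145)) = Mul(27, Add(Rational(-7, 41), 145)) = Mul(27, Rational(5938, 41)) = Rational(160326, 41)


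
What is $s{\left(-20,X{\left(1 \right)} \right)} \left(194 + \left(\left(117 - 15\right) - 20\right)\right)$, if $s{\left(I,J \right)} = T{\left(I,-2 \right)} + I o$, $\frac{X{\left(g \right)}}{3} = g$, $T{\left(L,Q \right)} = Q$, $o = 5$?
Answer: $-28152$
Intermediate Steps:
$X{\left(g \right)} = 3 g$
$s{\left(I,J \right)} = -2 + 5 I$ ($s{\left(I,J \right)} = -2 + I 5 = -2 + 5 I$)
$s{\left(-20,X{\left(1 \right)} \right)} \left(194 + \left(\left(117 - 15\right) - 20\right)\right) = \left(-2 + 5 \left(-20\right)\right) \left(194 + \left(\left(117 - 15\right) - 20\right)\right) = \left(-2 - 100\right) \left(194 + \left(102 - 20\right)\right) = - 102 \left(194 + 82\right) = \left(-102\right) 276 = -28152$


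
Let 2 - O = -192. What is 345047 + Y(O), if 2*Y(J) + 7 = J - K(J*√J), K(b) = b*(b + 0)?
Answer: -6611103/2 ≈ -3.3056e+6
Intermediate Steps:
O = 194 (O = 2 - 1*(-192) = 2 + 192 = 194)
K(b) = b² (K(b) = b*b = b²)
Y(J) = -7/2 + J/2 - J³/2 (Y(J) = -7/2 + (J - (J*√J)²)/2 = -7/2 + (J - (J^(3/2))²)/2 = -7/2 + (J - J³)/2 = -7/2 + (J/2 - J³/2) = -7/2 + J/2 - J³/2)
345047 + Y(O) = 345047 + (-7/2 + (½)*194 - ½*194³) = 345047 + (-7/2 + 97 - ½*7301384) = 345047 + (-7/2 + 97 - 3650692) = 345047 - 7301197/2 = -6611103/2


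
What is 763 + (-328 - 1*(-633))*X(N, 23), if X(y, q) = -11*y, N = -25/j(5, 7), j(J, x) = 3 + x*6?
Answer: 23642/9 ≈ 2626.9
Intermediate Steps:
j(J, x) = 3 + 6*x
N = -5/9 (N = -25/(3 + 6*7) = -25/(3 + 42) = -25/45 = -25*1/45 = -5/9 ≈ -0.55556)
763 + (-328 - 1*(-633))*X(N, 23) = 763 + (-328 - 1*(-633))*(-11*(-5/9)) = 763 + (-328 + 633)*(55/9) = 763 + 305*(55/9) = 763 + 16775/9 = 23642/9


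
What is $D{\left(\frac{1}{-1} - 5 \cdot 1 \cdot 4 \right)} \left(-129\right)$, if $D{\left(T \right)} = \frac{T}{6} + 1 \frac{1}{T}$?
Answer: $\frac{6407}{14} \approx 457.64$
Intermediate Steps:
$D{\left(T \right)} = \frac{1}{T} + \frac{T}{6}$ ($D{\left(T \right)} = T \frac{1}{6} + \frac{1}{T} = \frac{T}{6} + \frac{1}{T} = \frac{1}{T} + \frac{T}{6}$)
$D{\left(\frac{1}{-1} - 5 \cdot 1 \cdot 4 \right)} \left(-129\right) = \left(\frac{1}{\frac{1}{-1} - 5 \cdot 1 \cdot 4} + \frac{\frac{1}{-1} - 5 \cdot 1 \cdot 4}{6}\right) \left(-129\right) = \left(\frac{1}{-1 - 20} + \frac{-1 - 20}{6}\right) \left(-129\right) = \left(\frac{1}{-21} + \frac{1}{6} \left(-21\right)\right) \left(-129\right) = \left(- \frac{1}{21} - \frac{7}{2}\right) \left(-129\right) = \left(- \frac{149}{42}\right) \left(-129\right) = \frac{6407}{14}$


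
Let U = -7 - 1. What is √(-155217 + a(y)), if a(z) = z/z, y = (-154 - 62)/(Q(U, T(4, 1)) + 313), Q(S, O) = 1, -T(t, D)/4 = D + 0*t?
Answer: 4*I*√9701 ≈ 393.97*I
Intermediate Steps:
U = -8
T(t, D) = -4*D (T(t, D) = -4*(D + 0*t) = -4*(D + 0) = -4*D)
y = -108/157 (y = (-154 - 62)/(1 + 313) = -216/314 = -216*1/314 = -108/157 ≈ -0.68790)
a(z) = 1
√(-155217 + a(y)) = √(-155217 + 1) = √(-155216) = 4*I*√9701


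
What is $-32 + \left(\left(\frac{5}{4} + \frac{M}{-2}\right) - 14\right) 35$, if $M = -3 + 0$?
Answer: $- \frac{1703}{4} \approx -425.75$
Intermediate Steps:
$M = -3$
$-32 + \left(\left(\frac{5}{4} + \frac{M}{-2}\right) - 14\right) 35 = -32 + \left(\left(\frac{5}{4} - \frac{3}{-2}\right) - 14\right) 35 = -32 + \left(\left(5 \cdot \frac{1}{4} - - \frac{3}{2}\right) - 14\right) 35 = -32 + \left(\left(\frac{5}{4} + \frac{3}{2}\right) - 14\right) 35 = -32 + \left(\frac{11}{4} - 14\right) 35 = -32 - \frac{1575}{4} = - \frac{1703}{4}$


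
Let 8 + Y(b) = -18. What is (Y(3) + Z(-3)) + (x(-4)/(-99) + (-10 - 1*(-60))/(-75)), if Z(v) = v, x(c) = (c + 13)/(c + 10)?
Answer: -653/22 ≈ -29.682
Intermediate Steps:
Y(b) = -26 (Y(b) = -8 - 18 = -26)
x(c) = (13 + c)/(10 + c)
(Y(3) + Z(-3)) + (x(-4)/(-99) + (-10 - 1*(-60))/(-75)) = (-26 - 3) + (((13 - 4)/(10 - 4))/(-99) + (-10 - 1*(-60))/(-75)) = -29 + ((9/6)*(-1/99) + (-10 + 60)*(-1/75)) = -29 + (((1/6)*9)*(-1/99) + 50*(-1/75)) = -29 + ((3/2)*(-1/99) - 2/3) = -29 + (-1/66 - 2/3) = -29 - 15/22 = -653/22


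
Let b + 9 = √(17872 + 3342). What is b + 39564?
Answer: 39555 + √21214 ≈ 39701.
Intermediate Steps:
b = -9 + √21214 (b = -9 + √(17872 + 3342) = -9 + √21214 ≈ 136.65)
b + 39564 = (-9 + √21214) + 39564 = 39555 + √21214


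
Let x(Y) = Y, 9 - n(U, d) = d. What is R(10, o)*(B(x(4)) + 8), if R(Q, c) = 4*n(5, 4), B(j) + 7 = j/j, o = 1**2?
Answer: 40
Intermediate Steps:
n(U, d) = 9 - d
o = 1
B(j) = -6 (B(j) = -7 + j/j = -7 + 1 = -6)
R(Q, c) = 20 (R(Q, c) = 4*(9 - 1*4) = 4*(9 - 4) = 4*5 = 20)
R(10, o)*(B(x(4)) + 8) = 20*(-6 + 8) = 20*2 = 40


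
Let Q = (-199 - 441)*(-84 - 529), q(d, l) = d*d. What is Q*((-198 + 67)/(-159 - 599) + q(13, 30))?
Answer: 25154185280/379 ≈ 6.6370e+7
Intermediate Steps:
q(d, l) = d²
Q = 392320 (Q = -640*(-613) = 392320)
Q*((-198 + 67)/(-159 - 599) + q(13, 30)) = 392320*((-198 + 67)/(-159 - 599) + 13²) = 392320*(-131/(-758) + 169) = 392320*(-131*(-1/758) + 169) = 392320*(131/758 + 169) = 392320*(128233/758) = 25154185280/379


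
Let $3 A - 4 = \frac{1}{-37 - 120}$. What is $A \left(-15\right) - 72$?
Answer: $- \frac{14439}{157} \approx -91.968$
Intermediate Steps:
$A = \frac{209}{157}$ ($A = \frac{4}{3} + \frac{1}{3 \left(-37 - 120\right)} = \frac{4}{3} + \frac{1}{3 \left(-157\right)} = \frac{4}{3} + \frac{1}{3} \left(- \frac{1}{157}\right) = \frac{4}{3} - \frac{1}{471} = \frac{209}{157} \approx 1.3312$)
$A \left(-15\right) - 72 = \frac{209}{157} \left(-15\right) - 72 = - \frac{3135}{157} - 72 = - \frac{14439}{157}$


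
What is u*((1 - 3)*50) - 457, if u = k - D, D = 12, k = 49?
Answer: -4157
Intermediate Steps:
u = 37 (u = 49 - 1*12 = 49 - 12 = 37)
u*((1 - 3)*50) - 457 = 37*((1 - 3)*50) - 457 = 37*(-2*50) - 457 = 37*(-100) - 457 = -3700 - 457 = -4157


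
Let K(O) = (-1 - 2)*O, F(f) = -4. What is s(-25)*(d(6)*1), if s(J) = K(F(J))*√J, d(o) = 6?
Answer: 360*I ≈ 360.0*I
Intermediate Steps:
K(O) = -3*O
s(J) = 12*√J (s(J) = (-3*(-4))*√J = 12*√J)
s(-25)*(d(6)*1) = (12*√(-25))*(6*1) = (12*(5*I))*6 = (60*I)*6 = 360*I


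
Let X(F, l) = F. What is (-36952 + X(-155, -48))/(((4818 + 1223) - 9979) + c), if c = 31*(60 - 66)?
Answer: 37107/4124 ≈ 8.9978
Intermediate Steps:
c = -186 (c = 31*(-6) = -186)
(-36952 + X(-155, -48))/(((4818 + 1223) - 9979) + c) = (-36952 - 155)/(((4818 + 1223) - 9979) - 186) = -37107/((6041 - 9979) - 186) = -37107/(-3938 - 186) = -37107/(-4124) = -37107*(-1/4124) = 37107/4124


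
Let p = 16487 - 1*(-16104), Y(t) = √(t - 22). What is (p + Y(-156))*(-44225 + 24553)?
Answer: -641130152 - 19672*I*√178 ≈ -6.4113e+8 - 2.6246e+5*I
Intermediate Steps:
Y(t) = √(-22 + t)
p = 32591 (p = 16487 + 16104 = 32591)
(p + Y(-156))*(-44225 + 24553) = (32591 + √(-22 - 156))*(-44225 + 24553) = (32591 + √(-178))*(-19672) = (32591 + I*√178)*(-19672) = -641130152 - 19672*I*√178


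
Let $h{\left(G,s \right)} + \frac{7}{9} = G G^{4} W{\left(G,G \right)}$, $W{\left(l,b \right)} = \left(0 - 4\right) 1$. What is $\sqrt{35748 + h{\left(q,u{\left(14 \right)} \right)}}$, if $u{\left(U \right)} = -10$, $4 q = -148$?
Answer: $\frac{\sqrt{2496704177}}{3} \approx 16656.0$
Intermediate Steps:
$q = -37$ ($q = \frac{1}{4} \left(-148\right) = -37$)
$W{\left(l,b \right)} = -4$ ($W{\left(l,b \right)} = \left(-4\right) 1 = -4$)
$h{\left(G,s \right)} = - \frac{7}{9} - 4 G^{5}$ ($h{\left(G,s \right)} = - \frac{7}{9} + G G^{4} \left(-4\right) = - \frac{7}{9} + G^{5} \left(-4\right) = - \frac{7}{9} - 4 G^{5}$)
$\sqrt{35748 + h{\left(q,u{\left(14 \right)} \right)}} = \sqrt{35748 - \left(\frac{7}{9} + 4 \left(-37\right)^{5}\right)} = \sqrt{35748 - - \frac{2496382445}{9}} = \sqrt{35748 + \left(- \frac{7}{9} + 277375828\right)} = \sqrt{35748 + \frac{2496382445}{9}} = \sqrt{\frac{2496704177}{9}} = \frac{\sqrt{2496704177}}{3}$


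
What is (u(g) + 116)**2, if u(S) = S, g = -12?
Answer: 10816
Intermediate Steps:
(u(g) + 116)**2 = (-12 + 116)**2 = 104**2 = 10816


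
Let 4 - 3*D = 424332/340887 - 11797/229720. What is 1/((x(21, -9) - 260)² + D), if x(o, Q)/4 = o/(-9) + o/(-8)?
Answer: 234925684920/18396473604325729 ≈ 1.2770e-5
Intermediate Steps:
x(o, Q) = -17*o/18 (x(o, Q) = 4*(o/(-9) + o/(-8)) = 4*(o*(-⅑) + o*(-⅛)) = 4*(-o/9 - o/8) = 4*(-17*o/72) = -17*o/18)
D = 73259381153/78308561640 (D = 4/3 - (424332/340887 - 11797/229720)/3 = 4/3 - (424332*(1/340887) - 11797*1/229720)/3 = 4/3 - (141444/113629 - 11797/229720)/3 = 4/3 - ⅓*31152034367/26102853880 = 4/3 - 31152034367/78308561640 = 73259381153/78308561640 ≈ 0.93552)
1/((x(21, -9) - 260)² + D) = 1/((-17/18*21 - 260)² + 73259381153/78308561640) = 1/((-119/6 - 260)² + 73259381153/78308561640) = 1/((-1679/6)² + 73259381153/78308561640) = 1/(2819041/36 + 73259381153/78308561640) = 1/(18396473604325729/234925684920) = 234925684920/18396473604325729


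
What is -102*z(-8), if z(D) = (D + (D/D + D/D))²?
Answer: -3672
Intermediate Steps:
z(D) = (2 + D)² (z(D) = (D + (1 + 1))² = (D + 2)² = (2 + D)²)
-102*z(-8) = -102*(2 - 8)² = -102*(-6)² = -102*36 = -3672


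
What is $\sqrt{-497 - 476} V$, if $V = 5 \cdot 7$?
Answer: $35 i \sqrt{973} \approx 1091.8 i$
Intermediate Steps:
$V = 35$
$\sqrt{-497 - 476} V = \sqrt{-497 - 476} \cdot 35 = \sqrt{-973} \cdot 35 = i \sqrt{973} \cdot 35 = 35 i \sqrt{973}$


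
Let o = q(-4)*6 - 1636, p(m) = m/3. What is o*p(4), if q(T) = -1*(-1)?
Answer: -6520/3 ≈ -2173.3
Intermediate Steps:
q(T) = 1
p(m) = m/3 (p(m) = m*(⅓) = m/3)
o = -1630 (o = 1*6 - 1636 = 6 - 1636 = -1630)
o*p(4) = -1630*4/3 = -6520/3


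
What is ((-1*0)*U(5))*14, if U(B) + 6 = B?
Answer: 0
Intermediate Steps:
U(B) = -6 + B
((-1*0)*U(5))*14 = ((-1*0)*(-6 + 5))*14 = (0*(-1))*14 = 0*14 = 0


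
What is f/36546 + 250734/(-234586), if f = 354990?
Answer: 561457268/64948333 ≈ 8.6447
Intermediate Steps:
f/36546 + 250734/(-234586) = 354990/36546 + 250734/(-234586) = 354990*(1/36546) + 250734*(-1/234586) = 59165/6091 - 11397/10663 = 561457268/64948333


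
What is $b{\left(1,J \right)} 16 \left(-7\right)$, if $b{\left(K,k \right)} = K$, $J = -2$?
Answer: $-112$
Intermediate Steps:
$b{\left(1,J \right)} 16 \left(-7\right) = 1 \cdot 16 \left(-7\right) = 16 \left(-7\right) = -112$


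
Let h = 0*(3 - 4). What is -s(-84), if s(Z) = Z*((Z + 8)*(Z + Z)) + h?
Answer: 1072512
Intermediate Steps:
h = 0 (h = 0*(-1) = 0)
s(Z) = 2*Z²*(8 + Z) (s(Z) = Z*((Z + 8)*(Z + Z)) + 0 = Z*((8 + Z)*(2*Z)) + 0 = Z*(2*Z*(8 + Z)) + 0 = 2*Z²*(8 + Z) + 0 = 2*Z²*(8 + Z))
-s(-84) = -2*(-84)²*(8 - 84) = -2*7056*(-76) = -1*(-1072512) = 1072512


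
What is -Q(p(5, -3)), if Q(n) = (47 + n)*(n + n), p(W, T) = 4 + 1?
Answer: -520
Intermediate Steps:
p(W, T) = 5
Q(n) = 2*n*(47 + n) (Q(n) = (47 + n)*(2*n) = 2*n*(47 + n))
-Q(p(5, -3)) = -2*5*(47 + 5) = -2*5*52 = -1*520 = -520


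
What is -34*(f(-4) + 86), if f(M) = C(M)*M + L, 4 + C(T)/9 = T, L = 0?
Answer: -12716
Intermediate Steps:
C(T) = -36 + 9*T
f(M) = M*(-36 + 9*M) (f(M) = (-36 + 9*M)*M + 0 = M*(-36 + 9*M) + 0 = M*(-36 + 9*M))
-34*(f(-4) + 86) = -34*(9*(-4)*(-4 - 4) + 86) = -34*(9*(-4)*(-8) + 86) = -34*(288 + 86) = -34*374 = -12716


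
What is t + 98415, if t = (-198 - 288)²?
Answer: 334611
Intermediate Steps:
t = 236196 (t = (-486)² = 236196)
t + 98415 = 236196 + 98415 = 334611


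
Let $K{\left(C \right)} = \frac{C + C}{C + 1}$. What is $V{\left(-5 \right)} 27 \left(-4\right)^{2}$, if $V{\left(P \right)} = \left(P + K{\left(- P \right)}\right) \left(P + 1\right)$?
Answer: $5760$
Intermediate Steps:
$K{\left(C \right)} = \frac{2 C}{1 + C}$
$V{\left(P \right)} = \left(1 + P\right) \left(P - \frac{2 P}{1 - P}\right)$ ($V{\left(P \right)} = \left(P + \frac{2 \left(- P\right)}{1 - P}\right) \left(P + 1\right) = \left(P - \frac{2 P}{1 - P}\right) \left(1 + P\right) = \left(1 + P\right) \left(P - \frac{2 P}{1 - P}\right)$)
$V{\left(-5 \right)} 27 \left(-4\right)^{2} = - \frac{5 \left(1 + \left(-5\right)^{2} + 2 \left(-5\right)\right)}{-1 - 5} \cdot 27 \left(-4\right)^{2} = - \frac{5 \left(1 + 25 - 10\right)}{-6} \cdot 27 \cdot 16 = \left(-5\right) \left(- \frac{1}{6}\right) 16 \cdot 27 \cdot 16 = \frac{40}{3} \cdot 27 \cdot 16 = 360 \cdot 16 = 5760$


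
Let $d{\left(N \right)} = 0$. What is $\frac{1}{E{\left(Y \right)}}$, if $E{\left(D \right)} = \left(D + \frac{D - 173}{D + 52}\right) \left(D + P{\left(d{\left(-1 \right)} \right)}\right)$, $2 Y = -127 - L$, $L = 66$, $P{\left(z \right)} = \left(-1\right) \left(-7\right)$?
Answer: $\frac{356}{2881721} \approx 0.00012354$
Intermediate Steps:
$P{\left(z \right)} = 7$
$Y = - \frac{193}{2}$ ($Y = \frac{-127 - 66}{2} = \frac{1}{2} \left(-193\right) = - \frac{193}{2} \approx -96.5$)
$E{\left(D \right)} = \left(7 + D\right) \left(D + \frac{-173 + D}{52 + D}\right)$ ($E{\left(D \right)} = \left(D + \frac{D - 173}{D + 52}\right) \left(D + 7\right) = \left(D + \frac{-173 + D}{52 + D}\right) \left(7 + D\right) = \left(7 + D\right) \left(D + \frac{-173 + D}{52 + D}\right)$)
$\frac{1}{E{\left(Y \right)}} = \frac{1}{\frac{1}{52 - \frac{193}{2}} \left(-1211 + \left(- \frac{193}{2}\right)^{3} + 60 \left(- \frac{193}{2}\right)^{2} + 198 \left(- \frac{193}{2}\right)\right)} = \frac{1}{\frac{1}{- \frac{89}{2}} \left(-1211 - \frac{7189057}{8} + 60 \cdot \frac{37249}{4} - 19107\right)} = \frac{1}{\left(- \frac{2}{89}\right) \left(-1211 - \frac{7189057}{8} + 558735 - 19107\right)} = \frac{1}{\left(- \frac{2}{89}\right) \left(- \frac{2881721}{8}\right)} = \frac{1}{\frac{2881721}{356}} = \frac{356}{2881721}$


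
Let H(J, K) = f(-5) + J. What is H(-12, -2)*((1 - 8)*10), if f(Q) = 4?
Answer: 560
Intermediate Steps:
H(J, K) = 4 + J
H(-12, -2)*((1 - 8)*10) = (4 - 12)*((1 - 8)*10) = -(-56)*10 = -8*(-70) = 560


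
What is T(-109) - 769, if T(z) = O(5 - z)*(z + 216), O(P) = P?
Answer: 11429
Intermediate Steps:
T(z) = (5 - z)*(216 + z) (T(z) = (5 - z)*(z + 216) = (5 - z)*(216 + z))
T(-109) - 769 = -(-5 - 109)*(216 - 109) - 769 = -1*(-114)*107 - 769 = 12198 - 769 = 11429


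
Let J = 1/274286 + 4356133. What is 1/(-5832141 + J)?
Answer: -274286/404848330287 ≈ -6.7750e-7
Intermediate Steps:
J = 1194826296039/274286 (J = 1/274286 + 4356133 = 1194826296039/274286 ≈ 4.3561e+6)
1/(-5832141 + J) = 1/(-5832141 + 1194826296039/274286) = 1/(-404848330287/274286) = -274286/404848330287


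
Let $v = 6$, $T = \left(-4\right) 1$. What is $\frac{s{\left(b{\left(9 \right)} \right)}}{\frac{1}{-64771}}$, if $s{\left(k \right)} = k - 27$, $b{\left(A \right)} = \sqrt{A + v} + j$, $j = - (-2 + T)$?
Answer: $1360191 - 64771 \sqrt{15} \approx 1.1093 \cdot 10^{6}$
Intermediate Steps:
$T = -4$
$j = 6$ ($j = - (-2 - 4) = \left(-1\right) \left(-6\right) = 6$)
$b{\left(A \right)} = 6 + \sqrt{6 + A}$ ($b{\left(A \right)} = \sqrt{A + 6} + 6 = \sqrt{6 + A} + 6 = 6 + \sqrt{6 + A}$)
$s{\left(k \right)} = -27 + k$
$\frac{s{\left(b{\left(9 \right)} \right)}}{\frac{1}{-64771}} = \frac{-27 + \left(6 + \sqrt{6 + 9}\right)}{\frac{1}{-64771}} = \frac{-27 + \left(6 + \sqrt{15}\right)}{- \frac{1}{64771}} = \left(-21 + \sqrt{15}\right) \left(-64771\right) = 1360191 - 64771 \sqrt{15}$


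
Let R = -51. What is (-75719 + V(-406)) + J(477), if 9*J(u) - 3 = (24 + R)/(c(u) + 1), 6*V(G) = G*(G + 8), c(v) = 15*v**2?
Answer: -499524138841/10238808 ≈ -48787.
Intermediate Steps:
V(G) = G*(8 + G)/6 (V(G) = (G*(G + 8))/6 = (G*(8 + G))/6 = G*(8 + G)/6)
J(u) = 1/3 - 3/(1 + 15*u**2) (J(u) = 1/3 + ((24 - 51)/(15*u**2 + 1))/9 = 1/3 + (-27/(1 + 15*u**2))/9 = 1/3 - 3/(1 + 15*u**2))
(-75719 + V(-406)) + J(477) = (-75719 + (1/6)*(-406)*(8 - 406)) + (-8 + 15*477**2)/(3*(1 + 15*477**2)) = (-75719 + (1/6)*(-406)*(-398)) + (-8 + 15*227529)/(3*(1 + 15*227529)) = (-75719 + 80794/3) + (-8 + 3412935)/(3*(1 + 3412935)) = -146363/3 + (1/3)*3412927/3412936 = -146363/3 + (1/3)*(1/3412936)*3412927 = -146363/3 + 3412927/10238808 = -499524138841/10238808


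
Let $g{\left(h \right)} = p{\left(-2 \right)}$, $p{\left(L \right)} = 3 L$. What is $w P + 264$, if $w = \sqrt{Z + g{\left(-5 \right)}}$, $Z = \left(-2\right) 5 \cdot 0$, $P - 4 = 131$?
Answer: $264 + 135 i \sqrt{6} \approx 264.0 + 330.68 i$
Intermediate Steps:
$P = 135$ ($P = 4 + 131 = 135$)
$g{\left(h \right)} = -6$ ($g{\left(h \right)} = 3 \left(-2\right) = -6$)
$Z = 0$ ($Z = \left(-10\right) 0 = 0$)
$w = i \sqrt{6}$ ($w = \sqrt{0 - 6} = \sqrt{-6} = i \sqrt{6} \approx 2.4495 i$)
$w P + 264 = i \sqrt{6} \cdot 135 + 264 = 135 i \sqrt{6} + 264 = 264 + 135 i \sqrt{6}$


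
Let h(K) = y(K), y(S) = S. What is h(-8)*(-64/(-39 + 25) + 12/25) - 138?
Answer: -31222/175 ≈ -178.41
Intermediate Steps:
h(K) = K
h(-8)*(-64/(-39 + 25) + 12/25) - 138 = -8*(-64/(-39 + 25) + 12/25) - 138 = -8*(-64/(-14) + 12*(1/25)) - 138 = -8*(-64*(-1/14) + 12/25) - 138 = -8*(32/7 + 12/25) - 138 = -8*884/175 - 138 = -7072/175 - 138 = -31222/175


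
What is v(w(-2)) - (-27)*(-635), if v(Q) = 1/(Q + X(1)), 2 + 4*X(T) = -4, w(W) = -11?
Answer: -428627/25 ≈ -17145.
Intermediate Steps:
X(T) = -3/2 (X(T) = -1/2 + (1/4)*(-4) = -1/2 - 1 = -3/2)
v(Q) = 1/(-3/2 + Q) (v(Q) = 1/(Q - 3/2) = 1/(-3/2 + Q))
v(w(-2)) - (-27)*(-635) = 2/(-3 + 2*(-11)) - (-27)*(-635) = 2/(-3 - 22) - 1*17145 = 2/(-25) - 17145 = 2*(-1/25) - 17145 = -2/25 - 17145 = -428627/25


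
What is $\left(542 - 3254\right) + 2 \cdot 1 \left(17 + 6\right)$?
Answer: $-2666$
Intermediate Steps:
$\left(542 - 3254\right) + 2 \cdot 1 \left(17 + 6\right) = -2712 + 2 \cdot 23 = -2712 + 46 = -2666$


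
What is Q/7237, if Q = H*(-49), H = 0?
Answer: 0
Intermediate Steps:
Q = 0 (Q = 0*(-49) = 0)
Q/7237 = 0/7237 = 0*(1/7237) = 0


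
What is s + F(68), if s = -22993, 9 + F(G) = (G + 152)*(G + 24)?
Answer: -2762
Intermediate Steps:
F(G) = -9 + (24 + G)*(152 + G) (F(G) = -9 + (G + 152)*(G + 24) = -9 + (152 + G)*(24 + G) = -9 + (24 + G)*(152 + G))
s + F(68) = -22993 + (3639 + 68**2 + 176*68) = -22993 + (3639 + 4624 + 11968) = -22993 + 20231 = -2762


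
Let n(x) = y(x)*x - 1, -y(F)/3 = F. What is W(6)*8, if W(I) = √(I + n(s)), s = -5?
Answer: 8*I*√70 ≈ 66.933*I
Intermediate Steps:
y(F) = -3*F
n(x) = -1 - 3*x² (n(x) = (-3*x)*x - 1 = -3*x² - 1 = -1 - 3*x²)
W(I) = √(-76 + I) (W(I) = √(I + (-1 - 3*(-5)²)) = √(I + (-1 - 3*25)) = √(I + (-1 - 75)) = √(I - 76) = √(-76 + I))
W(6)*8 = √(-76 + 6)*8 = √(-70)*8 = (I*√70)*8 = 8*I*√70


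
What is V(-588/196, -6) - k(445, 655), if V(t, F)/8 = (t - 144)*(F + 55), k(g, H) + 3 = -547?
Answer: -57074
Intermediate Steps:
k(g, H) = -550 (k(g, H) = -3 - 547 = -550)
V(t, F) = 8*(-144 + t)*(55 + F) (V(t, F) = 8*((t - 144)*(F + 55)) = 8*((-144 + t)*(55 + F)) = 8*(-144 + t)*(55 + F))
V(-588/196, -6) - k(445, 655) = (-63360 - 1152*(-6) + 440*(-588/196) + 8*(-6)*(-588/196)) - 1*(-550) = (-63360 + 6912 + 440*(-588*1/196) + 8*(-6)*(-588*1/196)) + 550 = (-63360 + 6912 + 440*(-3) + 8*(-6)*(-3)) + 550 = (-63360 + 6912 - 1320 + 144) + 550 = -57624 + 550 = -57074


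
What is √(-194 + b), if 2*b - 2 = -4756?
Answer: I*√2571 ≈ 50.705*I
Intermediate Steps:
b = -2377 (b = 1 + (½)*(-4756) = 1 - 2378 = -2377)
√(-194 + b) = √(-194 - 2377) = √(-2571) = I*√2571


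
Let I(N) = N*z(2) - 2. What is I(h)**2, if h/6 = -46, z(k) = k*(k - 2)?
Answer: 4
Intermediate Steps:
z(k) = k*(-2 + k)
h = -276 (h = 6*(-46) = -276)
I(N) = -2 (I(N) = N*(2*(-2 + 2)) - 2 = N*(2*0) - 2 = N*0 - 2 = 0 - 2 = -2)
I(h)**2 = (-2)**2 = 4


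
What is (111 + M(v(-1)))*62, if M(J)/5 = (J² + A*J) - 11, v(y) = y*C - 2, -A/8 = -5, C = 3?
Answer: -50778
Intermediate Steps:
A = 40 (A = -8*(-5) = 40)
v(y) = -2 + 3*y (v(y) = y*3 - 2 = 3*y - 2 = -2 + 3*y)
M(J) = -55 + 5*J² + 200*J (M(J) = 5*((J² + 40*J) - 11) = 5*(-11 + J² + 40*J) = -55 + 5*J² + 200*J)
(111 + M(v(-1)))*62 = (111 + (-55 + 5*(-2 + 3*(-1))² + 200*(-2 + 3*(-1))))*62 = (111 + (-55 + 5*(-2 - 3)² + 200*(-2 - 3)))*62 = (111 + (-55 + 5*(-5)² + 200*(-5)))*62 = (111 + (-55 + 5*25 - 1000))*62 = (111 + (-55 + 125 - 1000))*62 = (111 - 930)*62 = -819*62 = -50778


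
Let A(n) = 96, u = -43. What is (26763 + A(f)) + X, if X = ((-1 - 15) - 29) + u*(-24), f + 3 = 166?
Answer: 27846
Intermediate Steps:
f = 163 (f = -3 + 166 = 163)
X = 987 (X = ((-1 - 15) - 29) - 43*(-24) = (-16 - 29) + 1032 = -45 + 1032 = 987)
(26763 + A(f)) + X = (26763 + 96) + 987 = 26859 + 987 = 27846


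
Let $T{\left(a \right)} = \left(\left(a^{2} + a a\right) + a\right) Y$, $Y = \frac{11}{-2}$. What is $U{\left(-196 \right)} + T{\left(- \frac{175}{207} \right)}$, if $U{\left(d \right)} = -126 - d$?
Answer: $\frac{5723585}{85698} \approx 66.788$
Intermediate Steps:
$Y = - \frac{11}{2}$ ($Y = 11 \left(- \frac{1}{2}\right) = - \frac{11}{2} \approx -5.5$)
$T{\left(a \right)} = - 11 a^{2} - \frac{11 a}{2}$ ($T{\left(a \right)} = \left(\left(a^{2} + a a\right) + a\right) \left(- \frac{11}{2}\right) = \left(\left(a^{2} + a^{2}\right) + a\right) \left(- \frac{11}{2}\right) = \left(2 a^{2} + a\right) \left(- \frac{11}{2}\right) = \left(a + 2 a^{2}\right) \left(- \frac{11}{2}\right) = - 11 a^{2} - \frac{11 a}{2}$)
$U{\left(-196 \right)} + T{\left(- \frac{175}{207} \right)} = \left(-126 - -196\right) - \frac{11 \left(- \frac{175}{207}\right) \left(1 + 2 \left(- \frac{175}{207}\right)\right)}{2} = \left(-126 + 196\right) - \frac{11 \left(\left(-175\right) \frac{1}{207}\right) \left(1 + 2 \left(\left(-175\right) \frac{1}{207}\right)\right)}{2} = 70 - - \frac{1925 \left(1 + 2 \left(- \frac{175}{207}\right)\right)}{414} = 70 - - \frac{1925 \left(1 - \frac{350}{207}\right)}{414} = 70 - \left(- \frac{1925}{414}\right) \left(- \frac{143}{207}\right) = 70 - \frac{275275}{85698} = \frac{5723585}{85698}$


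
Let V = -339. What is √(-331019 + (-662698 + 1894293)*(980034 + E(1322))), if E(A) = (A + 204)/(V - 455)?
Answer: √190234421748169454/397 ≈ 1.0986e+6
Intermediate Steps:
E(A) = -102/397 - A/794 (E(A) = (A + 204)/(-339 - 455) = (204 + A)/(-794) = (204 + A)*(-1/794) = -102/397 - A/794)
√(-331019 + (-662698 + 1894293)*(980034 + E(1322))) = √(-331019 + (-662698 + 1894293)*(980034 + (-102/397 - 1/794*1322))) = √(-331019 + 1231595*(980034 + (-102/397 - 661/397))) = √(-331019 + 1231595*(980034 - 763/397)) = √(-331019 + 1231595*(389072735/397)) = √(-331019 + 479180035062325/397) = √(479179903647782/397) = √190234421748169454/397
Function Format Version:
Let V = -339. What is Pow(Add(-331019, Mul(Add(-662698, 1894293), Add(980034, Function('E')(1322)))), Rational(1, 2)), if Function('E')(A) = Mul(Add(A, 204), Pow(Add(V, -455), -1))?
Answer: Mul(Rational(1, 397), Pow(190234421748169454, Rational(1, 2))) ≈ 1.0986e+6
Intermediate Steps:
Function('E')(A) = Add(Rational(-102, 397), Mul(Rational(-1, 794), A)) (Function('E')(A) = Mul(Add(A, 204), Pow(Add(-339, -455), -1)) = Mul(Add(204, A), Pow(-794, -1)) = Mul(Add(204, A), Rational(-1, 794)) = Add(Rational(-102, 397), Mul(Rational(-1, 794), A)))
Pow(Add(-331019, Mul(Add(-662698, 1894293), Add(980034, Function('E')(1322)))), Rational(1, 2)) = Pow(Add(-331019, Mul(Add(-662698, 1894293), Add(980034, Add(Rational(-102, 397), Mul(Rational(-1, 794), 1322))))), Rational(1, 2)) = Pow(Add(-331019, Mul(1231595, Add(980034, Add(Rational(-102, 397), Rational(-661, 397))))), Rational(1, 2)) = Pow(Add(-331019, Mul(1231595, Add(980034, Rational(-763, 397)))), Rational(1, 2)) = Pow(Add(-331019, Mul(1231595, Rational(389072735, 397))), Rational(1, 2)) = Pow(Add(-331019, Rational(479180035062325, 397)), Rational(1, 2)) = Pow(Rational(479179903647782, 397), Rational(1, 2)) = Mul(Rational(1, 397), Pow(190234421748169454, Rational(1, 2)))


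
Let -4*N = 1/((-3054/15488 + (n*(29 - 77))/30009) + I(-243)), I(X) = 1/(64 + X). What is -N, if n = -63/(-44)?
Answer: -495211376/406195609 ≈ -1.2191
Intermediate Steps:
n = 63/44 (n = -63*(-1/44) = 63/44 ≈ 1.4318)
N = 495211376/406195609 (N = -1/(4*((-3054/15488 + (63*(29 - 77)/44)/30009) + 1/(64 - 243))) = -1/(4*((-3054*1/15488 + ((63/44)*(-48))*(1/30009)) + 1/(-179))) = -1/(4*((-1527/7744 - 756/11*1/30009) - 1/179)) = -1/(4*((-1527/7744 - 36/15719) - 1/179)) = -1/(4*(-2207427/11066176 - 1/179)) = -1/(4*(-406195609/1980845504)) = -¼*(-1980845504/406195609) = 495211376/406195609 ≈ 1.2191)
-N = -1*495211376/406195609 = -495211376/406195609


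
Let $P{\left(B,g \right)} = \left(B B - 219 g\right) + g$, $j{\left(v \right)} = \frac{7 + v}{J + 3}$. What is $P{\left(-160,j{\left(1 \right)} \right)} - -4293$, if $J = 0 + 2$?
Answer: $\frac{147721}{5} \approx 29544.0$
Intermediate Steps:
$J = 2$
$j{\left(v \right)} = \frac{7}{5} + \frac{v}{5}$ ($j{\left(v \right)} = \frac{7 + v}{2 + 3} = \frac{7 + v}{5} = \left(7 + v\right) \frac{1}{5} = \frac{7}{5} + \frac{v}{5}$)
$P{\left(B,g \right)} = B^{2} - 218 g$ ($P{\left(B,g \right)} = \left(B^{2} - 219 g\right) + g = B^{2} - 218 g$)
$P{\left(-160,j{\left(1 \right)} \right)} - -4293 = \left(\left(-160\right)^{2} - 218 \left(\frac{7}{5} + \frac{1}{5} \cdot 1\right)\right) - -4293 = \left(25600 - 218 \left(\frac{7}{5} + \frac{1}{5}\right)\right) + 4293 = \left(25600 - \frac{1744}{5}\right) + 4293 = \frac{126256}{5} + 4293 = \frac{147721}{5}$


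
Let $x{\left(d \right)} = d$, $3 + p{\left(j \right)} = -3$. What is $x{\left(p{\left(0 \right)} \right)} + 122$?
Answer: $116$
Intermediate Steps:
$p{\left(j \right)} = -6$ ($p{\left(j \right)} = -3 - 3 = -6$)
$x{\left(p{\left(0 \right)} \right)} + 122 = -6 + 122 = 116$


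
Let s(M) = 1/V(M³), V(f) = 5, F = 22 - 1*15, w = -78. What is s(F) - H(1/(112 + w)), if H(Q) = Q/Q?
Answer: -⅘ ≈ -0.80000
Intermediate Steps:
H(Q) = 1
F = 7 (F = 22 - 15 = 7)
s(M) = ⅕ (s(M) = 1/5 = ⅕)
s(F) - H(1/(112 + w)) = ⅕ - 1*1 = ⅕ - 1 = -⅘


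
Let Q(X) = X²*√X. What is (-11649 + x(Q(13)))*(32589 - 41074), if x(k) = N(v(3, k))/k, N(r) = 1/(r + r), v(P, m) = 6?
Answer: 98841765 - 8485*√13/26364 ≈ 9.8842e+7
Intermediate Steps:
Q(X) = X^(5/2)
N(r) = 1/(2*r)
x(k) = 1/(12*k) (x(k) = ((½)/6)/k = ((½)*(⅙))/k = 1/(12*k))
(-11649 + x(Q(13)))*(32589 - 41074) = (-11649 + 1/(12*(13^(5/2))))*(32589 - 41074) = (-11649 + 1/(12*((169*√13))))*(-8485) = (-11649 + (√13/2197)/12)*(-8485) = (-11649 + √13/26364)*(-8485) = 98841765 - 8485*√13/26364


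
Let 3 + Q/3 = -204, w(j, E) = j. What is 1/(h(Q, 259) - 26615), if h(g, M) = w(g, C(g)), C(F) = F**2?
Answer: -1/27236 ≈ -3.6716e-5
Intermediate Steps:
Q = -621 (Q = -9 + 3*(-204) = -9 - 612 = -621)
h(g, M) = g
1/(h(Q, 259) - 26615) = 1/(-621 - 26615) = 1/(-27236) = -1/27236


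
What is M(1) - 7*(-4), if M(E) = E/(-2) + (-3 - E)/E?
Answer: 47/2 ≈ 23.500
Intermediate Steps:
M(E) = -E/2 + (-3 - E)/E (M(E) = E*(-½) + (-3 - E)/E = -E/2 + (-3 - E)/E)
M(1) - 7*(-4) = (-1 - 3/1 - ½*1) - 7*(-4) = (-1 - 3*1 - ½) + 28 = (-1 - 3 - ½) + 28 = -9/2 + 28 = 47/2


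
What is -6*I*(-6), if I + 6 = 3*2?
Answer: 0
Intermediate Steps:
I = 0 (I = -6 + 3*2 = -6 + 6 = 0)
-6*I*(-6) = -6*0*(-6) = 0*(-6) = 0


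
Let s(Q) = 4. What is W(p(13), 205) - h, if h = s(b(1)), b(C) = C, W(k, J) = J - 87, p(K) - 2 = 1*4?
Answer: 114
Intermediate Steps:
p(K) = 6 (p(K) = 2 + 1*4 = 2 + 4 = 6)
W(k, J) = -87 + J
h = 4
W(p(13), 205) - h = (-87 + 205) - 1*4 = 118 - 4 = 114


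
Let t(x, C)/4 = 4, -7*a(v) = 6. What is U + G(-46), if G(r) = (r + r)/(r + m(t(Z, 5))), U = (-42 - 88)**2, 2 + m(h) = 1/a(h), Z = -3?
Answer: 4986052/295 ≈ 16902.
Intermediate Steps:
a(v) = -6/7 (a(v) = -1/7*6 = -6/7)
t(x, C) = 16 (t(x, C) = 4*4 = 16)
m(h) = -19/6 (m(h) = -2 + 1/(-6/7) = -2 - 7/6 = -19/6)
U = 16900 (U = (-130)**2 = 16900)
G(r) = 2*r/(-19/6 + r) (G(r) = (r + r)/(r - 19/6) = (2*r)/(-19/6 + r) = 2*r/(-19/6 + r))
U + G(-46) = 16900 + 12*(-46)/(-19 + 6*(-46)) = 16900 + 12*(-46)/(-19 - 276) = 16900 + 12*(-46)/(-295) = 16900 + 12*(-46)*(-1/295) = 16900 + 552/295 = 4986052/295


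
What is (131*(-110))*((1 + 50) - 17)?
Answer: -489940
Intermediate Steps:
(131*(-110))*((1 + 50) - 17) = -14410*(51 - 17) = -14410*34 = -489940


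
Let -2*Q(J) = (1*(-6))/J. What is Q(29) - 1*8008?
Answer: -232229/29 ≈ -8007.9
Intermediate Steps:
Q(J) = 3/J (Q(J) = -1*(-6)/(2*J) = -(-3)/J = 3/J)
Q(29) - 1*8008 = 3/29 - 1*8008 = 3*(1/29) - 8008 = 3/29 - 8008 = -232229/29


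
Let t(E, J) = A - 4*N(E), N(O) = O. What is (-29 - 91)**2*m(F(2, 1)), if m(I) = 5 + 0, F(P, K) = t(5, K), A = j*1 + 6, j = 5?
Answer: 72000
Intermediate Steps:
A = 11 (A = 5*1 + 6 = 5 + 6 = 11)
t(E, J) = 11 - 4*E
F(P, K) = -9 (F(P, K) = 11 - 4*5 = 11 - 20 = -9)
m(I) = 5
(-29 - 91)**2*m(F(2, 1)) = (-29 - 91)**2*5 = (-120)**2*5 = 14400*5 = 72000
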